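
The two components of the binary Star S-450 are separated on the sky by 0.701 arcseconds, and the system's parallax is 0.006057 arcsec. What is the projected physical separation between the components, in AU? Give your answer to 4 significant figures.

115.7 AU

d = 1/p = 1/0.006057″ = 165.1 pc.
At distance d (pc), an angle of θ arcsec spans θ·d AU: s = 0.701 × 165.1 = 115.74 AU.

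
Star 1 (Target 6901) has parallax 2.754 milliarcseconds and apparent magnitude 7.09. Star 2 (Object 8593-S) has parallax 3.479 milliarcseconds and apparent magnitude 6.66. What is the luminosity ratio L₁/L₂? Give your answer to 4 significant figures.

d₁ = 1/p₁ = 1/0.002754″ = 363.11 pc; d₂ = 1/p₂ = 1/0.003479″ = 287.44 pc.
M₁ = m₁ − 5 log₁₀ d₁ + 5 = 7.09 − 12.8002 + 5 = -0.7102.
M₂ = 6.66 − 12.2927 + 5 = -0.6327.
L₁/L₂ = 10^(0.4(M₂ − M₁)) = 10^(0.4 × 0.0775) = 10^0.03100 = 1.074.

L₁/L₂ = 1.074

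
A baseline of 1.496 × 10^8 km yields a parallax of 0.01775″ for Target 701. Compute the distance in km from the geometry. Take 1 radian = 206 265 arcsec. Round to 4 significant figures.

θ = 0.01775″ = 0.01775/206265 = 8.6054 × 10^-8 rad.
d = B/θ = (1.496 × 10^8) / (8.6054 × 10^-8) = 1.7384 × 10^15 km.

1.738 × 10^15 km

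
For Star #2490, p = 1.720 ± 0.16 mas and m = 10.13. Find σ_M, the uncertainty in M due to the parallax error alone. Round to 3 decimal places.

σ_M = 0.202 mag

M = m − 5 log₁₀ d + 5 = m + 5 log₁₀ p + 5, so ∂M/∂p = 5/(p ln 10).
σ_M = (5/ln 10) · (σ_p/p) = 2.1715 × 0.16/1.720 = 2.1715 × 0.093023 = 0.202.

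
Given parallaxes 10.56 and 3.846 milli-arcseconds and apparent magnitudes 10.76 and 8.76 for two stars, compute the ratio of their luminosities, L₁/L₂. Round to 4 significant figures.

d₁ = 1/p₁ = 1/0.01056″ = 94.697 pc; d₂ = 1/p₂ = 1/0.003846″ = 260.01 pc.
M₁ = m₁ − 5 log₁₀ d₁ + 5 = 10.76 − 9.8817 + 5 = 5.8783.
M₂ = 8.76 − 12.0750 + 5 = 1.6850.
L₁/L₂ = 10^(0.4(M₂ − M₁)) = 10^(0.4 × (-4.1933)) = 10^(-1.67732) = 0.021022.

L₁/L₂ = 0.02102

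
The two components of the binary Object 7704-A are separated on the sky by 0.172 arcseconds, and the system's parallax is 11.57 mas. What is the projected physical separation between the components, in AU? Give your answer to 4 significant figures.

14.87 AU

d = 1/p = 1/0.01157″ = 86.43 pc.
At distance d (pc), an angle of θ arcsec spans θ·d AU: s = 0.172 × 86.43 = 14.866 AU.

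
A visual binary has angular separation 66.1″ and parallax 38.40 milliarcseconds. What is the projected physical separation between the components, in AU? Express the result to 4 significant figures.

1721 AU

d = 1/p = 1/0.03840″ = 26.042 pc.
At distance d (pc), an angle of θ arcsec spans θ·d AU: s = 66.1 × 26.042 = 1721.4 AU.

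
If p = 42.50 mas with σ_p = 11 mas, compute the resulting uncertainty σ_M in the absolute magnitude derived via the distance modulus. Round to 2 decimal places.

σ_M = 0.56 mag

M = m − 5 log₁₀ d + 5 = m + 5 log₁₀ p + 5, so ∂M/∂p = 5/(p ln 10).
σ_M = (5/ln 10) · (σ_p/p) = 2.1715 × 11/42.50 = 2.1715 × 0.25882 = 0.56203.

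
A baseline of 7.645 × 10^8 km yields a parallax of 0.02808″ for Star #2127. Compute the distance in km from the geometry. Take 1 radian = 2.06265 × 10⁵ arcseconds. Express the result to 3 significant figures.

θ = 0.02808″ = 0.02808/206265 = 1.3614 × 10^-7 rad.
d = B/θ = (7.645 × 10^8) / (1.3614 × 10^-7) = 5.6155 × 10^15 km.

5.62 × 10^15 km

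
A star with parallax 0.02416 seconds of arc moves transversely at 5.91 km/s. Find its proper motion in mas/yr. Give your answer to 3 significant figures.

d = 1/p = 1/0.02416″ = 41.391 pc.
μ = v_t / (4.74 d) = 5.91 / (4.74 × 41.391) = 5.91 / 196.19 = 0.030124 ″/yr = 30.124 mas/yr.

30.1 mas/yr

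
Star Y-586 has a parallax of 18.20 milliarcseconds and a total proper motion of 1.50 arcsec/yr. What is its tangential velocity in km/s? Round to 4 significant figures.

d = 1/p = 1/0.01820″ = 54.945 pc.
v_t = 4.74 × μ × d = 4.74 × 1.50 × 54.945 = 390.66 km/s.

390.7 km/s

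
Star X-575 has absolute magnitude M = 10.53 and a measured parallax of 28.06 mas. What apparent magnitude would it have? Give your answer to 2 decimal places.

m = 13.29

d = 1/p = 1/0.02806″ = 35.638 pc.
m − M = 5 log₁₀ d − 5 = 5 log₁₀(35.638) − 5 = 7.7596 − 5 = 2.7596.
m = M + (m − M) = 10.53 + 2.7596 = 13.29.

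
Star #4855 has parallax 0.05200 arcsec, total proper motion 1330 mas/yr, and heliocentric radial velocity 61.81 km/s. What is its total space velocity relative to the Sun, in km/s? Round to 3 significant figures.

136 km/s

d = 1/p = 1/0.05200″ = 19.231 pc.
μ = 1330 mas/yr = 1.330 ″/yr.
v_t = 4.740 μ d = 4.740 × 1.330 × 19.231 = 121.24 km/s.
v = √(v_r² + v_t²) = √(61.81² + 121.24²) = √18519.6 = 136.09 km/s.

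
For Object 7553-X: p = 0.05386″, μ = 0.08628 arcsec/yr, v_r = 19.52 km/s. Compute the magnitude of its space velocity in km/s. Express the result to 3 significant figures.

d = 1/p = 1/0.05386″ = 18.567 pc.
v_t = 4.740 μ d = 4.740 × 0.08628 × 18.567 = 7.5933 km/s.
v = √(v_r² + v_t²) = √(19.52² + 7.5933²) = √438.689 = 20.945 km/s.

20.9 km/s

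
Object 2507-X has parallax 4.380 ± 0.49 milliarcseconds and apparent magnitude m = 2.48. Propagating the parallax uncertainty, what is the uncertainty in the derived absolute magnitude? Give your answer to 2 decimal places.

σ_M = 0.24 mag

M = m − 5 log₁₀ d + 5 = m + 5 log₁₀ p + 5, so ∂M/∂p = 5/(p ln 10).
σ_M = (5/ln 10) · (σ_p/p) = 2.1715 × 0.49/4.380 = 2.1715 × 0.11187 = 0.24293.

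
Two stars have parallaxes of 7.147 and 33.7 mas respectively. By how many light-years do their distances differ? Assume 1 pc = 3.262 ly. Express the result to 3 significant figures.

d_A = 1/0.007147″ = 139.92 pc; d_B = 1/0.03370″ = 29.674 pc.
|d_B − d_A| = |29.674 − 139.92| = 110.25 pc = 110.25 × 3.262 ly = 359.64 ly.

360 ly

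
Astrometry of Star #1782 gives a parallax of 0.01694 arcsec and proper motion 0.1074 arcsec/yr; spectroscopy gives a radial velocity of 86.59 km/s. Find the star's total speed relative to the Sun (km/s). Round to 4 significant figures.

91.66 km/s

d = 1/p = 1/0.01694″ = 59.032 pc.
v_t = 4.740 μ d = 4.740 × 0.1074 × 59.032 = 30.052 km/s.
v = √(v_r² + v_t²) = √(86.59² + 30.052²) = √8400.95 = 91.657 km/s.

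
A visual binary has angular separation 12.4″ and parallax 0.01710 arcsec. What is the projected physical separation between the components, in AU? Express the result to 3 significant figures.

d = 1/p = 1/0.01710″ = 58.48 pc.
At distance d (pc), an angle of θ arcsec spans θ·d AU: s = 12.4 × 58.48 = 725.15 AU.

725 AU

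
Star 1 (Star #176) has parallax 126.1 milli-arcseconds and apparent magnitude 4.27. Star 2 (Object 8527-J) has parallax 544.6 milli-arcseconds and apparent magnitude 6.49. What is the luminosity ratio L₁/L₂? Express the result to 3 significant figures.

d₁ = 1/p₁ = 1/0.1261″ = 7.9302 pc; d₂ = 1/p₂ = 1/0.5446″ = 1.8362 pc.
M₁ = m₁ − 5 log₁₀ d₁ + 5 = 4.27 − 4.4964 + 5 = 4.7736.
M₂ = 6.49 − 1.3196 + 5 = 10.1704.
L₁/L₂ = 10^(0.4(M₂ − M₁)) = 10^(0.4 × 5.3968) = 10^2.15872 = 144.12.

L₁/L₂ = 144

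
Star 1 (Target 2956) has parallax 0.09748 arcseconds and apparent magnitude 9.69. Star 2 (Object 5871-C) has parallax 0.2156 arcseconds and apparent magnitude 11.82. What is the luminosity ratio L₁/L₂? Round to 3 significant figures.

d₁ = 1/p₁ = 1/0.09748″ = 10.259 pc; d₂ = 1/p₂ = 1/0.2156″ = 4.6382 pc.
M₁ = m₁ − 5 log₁₀ d₁ + 5 = 9.69 − 5.0555 + 5 = 9.6345.
M₂ = 11.82 − 3.3317 + 5 = 13.4883.
L₁/L₂ = 10^(0.4(M₂ − M₁)) = 10^(0.4 × 3.8538) = 10^1.54152 = 34.795.

L₁/L₂ = 34.8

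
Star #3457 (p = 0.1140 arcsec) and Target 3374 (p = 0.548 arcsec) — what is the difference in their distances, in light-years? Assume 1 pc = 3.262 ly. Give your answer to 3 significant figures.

22.7 ly

d_A = 1/0.1140″ = 8.7719 pc; d_B = 1/0.5480″ = 1.8248 pc.
|d_B − d_A| = |1.8248 − 8.7719| = 6.9471 pc = 6.9471 × 3.262 ly = 22.661 ly.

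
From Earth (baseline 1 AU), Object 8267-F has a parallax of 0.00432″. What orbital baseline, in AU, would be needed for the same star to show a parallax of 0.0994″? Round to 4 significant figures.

Parallax scales linearly with baseline: p ∝ B, so B = p_target / p_Earth × 1 AU.
B = 0.0994 / 0.00432 = 23.009 AU.

23.01 AU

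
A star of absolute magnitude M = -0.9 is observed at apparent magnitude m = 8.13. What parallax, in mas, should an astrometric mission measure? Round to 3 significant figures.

1.56 mas

m − M = 8.13 − (-0.9) = 9.03.
d = 10^((m−M)/5 + 1) = 10^2.806 = 639.73 pc.
p = 1/d = 1/639.73 = 0.0015632 arcsec = 1.5632 mas.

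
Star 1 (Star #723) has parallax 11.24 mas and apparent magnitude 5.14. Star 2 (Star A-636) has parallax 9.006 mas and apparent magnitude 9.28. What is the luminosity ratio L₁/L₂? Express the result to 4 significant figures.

L₁/L₂ = 29.08

d₁ = 1/p₁ = 1/0.01124″ = 88.968 pc; d₂ = 1/p₂ = 1/0.009006″ = 111.04 pc.
M₁ = m₁ − 5 log₁₀ d₁ + 5 = 5.14 − 9.7462 + 5 = 0.3938.
M₂ = 9.28 − 10.2274 + 5 = 4.0526.
L₁/L₂ = 10^(0.4(M₂ − M₁)) = 10^(0.4 × 3.6588) = 10^1.46352 = 29.075.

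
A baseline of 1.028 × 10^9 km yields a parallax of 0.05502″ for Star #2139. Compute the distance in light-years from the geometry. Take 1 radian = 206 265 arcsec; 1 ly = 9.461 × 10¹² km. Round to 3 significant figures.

407 ly

θ = 0.05502″ = 0.05502/206265 = 2.6674 × 10^-7 rad.
d = B/θ = (1.028 × 10^9) / (2.6674 × 10^-7) = 3.8539 × 10^15 km = (3.8539 × 10^15) / (9.461 × 10^12) ly = 407.35 ly.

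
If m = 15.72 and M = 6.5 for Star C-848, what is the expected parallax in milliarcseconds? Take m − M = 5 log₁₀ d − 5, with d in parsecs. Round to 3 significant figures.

m − M = 15.72 − 6.5 = 9.22.
d = 10^((m−M)/5 + 1) = 10^2.844 = 698.23 pc.
p = 1/d = 1/698.23 = 0.0014322 arcsec = 1.4322 mas.

1.43 mas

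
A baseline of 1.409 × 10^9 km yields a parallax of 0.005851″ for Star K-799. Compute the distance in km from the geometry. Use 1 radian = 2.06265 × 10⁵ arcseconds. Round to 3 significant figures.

θ = 0.005851″ = 0.005851/206265 = 2.8366 × 10^-8 rad.
d = B/θ = (1.409 × 10^9) / (2.8366 × 10^-8) = 4.9672 × 10^16 km.

4.97 × 10^16 km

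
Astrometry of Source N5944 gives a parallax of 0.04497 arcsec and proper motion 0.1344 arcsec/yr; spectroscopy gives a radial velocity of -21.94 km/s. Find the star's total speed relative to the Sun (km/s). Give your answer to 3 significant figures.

26.1 km/s

d = 1/p = 1/0.04497″ = 22.237 pc.
v_t = 4.740 μ d = 4.740 × 0.1344 × 22.237 = 14.166 km/s.
v = √(v_r² + v_t²) = √((-21.94)² + 14.166²) = √682.039 = 26.116 km/s.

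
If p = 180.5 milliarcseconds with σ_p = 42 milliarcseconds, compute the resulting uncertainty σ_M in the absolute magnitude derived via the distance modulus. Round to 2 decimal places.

σ_M = 0.51 mag

M = m − 5 log₁₀ d + 5 = m + 5 log₁₀ p + 5, so ∂M/∂p = 5/(p ln 10).
σ_M = (5/ln 10) · (σ_p/p) = 2.1715 × 42/180.5 = 2.1715 × 0.23269 = 0.50529.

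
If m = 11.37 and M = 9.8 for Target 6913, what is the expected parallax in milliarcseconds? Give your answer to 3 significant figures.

48.5 mas

m − M = 11.37 − 9.8 = 1.57.
d = 10^((m−M)/5 + 1) = 10^1.314 = 20.606 pc.
p = 1/d = 1/20.606 = 0.04853 arcsec = 48.53 mas.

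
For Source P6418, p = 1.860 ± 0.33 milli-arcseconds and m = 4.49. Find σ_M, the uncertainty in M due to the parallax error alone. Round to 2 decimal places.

M = m − 5 log₁₀ d + 5 = m + 5 log₁₀ p + 5, so ∂M/∂p = 5/(p ln 10).
σ_M = (5/ln 10) · (σ_p/p) = 2.1715 × 0.33/1.860 = 2.1715 × 0.17742 = 0.38527.

σ_M = 0.39 mag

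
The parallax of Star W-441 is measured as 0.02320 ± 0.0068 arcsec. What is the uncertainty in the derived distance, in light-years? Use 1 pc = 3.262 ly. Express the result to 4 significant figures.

d = 1/p, so σ_d = σ_p / p².
σ_d = 0.00680 / (0.02320)² = 0.00680 / 0.00053824 = 12.634 pc = 12.634 × 3.262 ly = 41.212 ly.

41.21 ly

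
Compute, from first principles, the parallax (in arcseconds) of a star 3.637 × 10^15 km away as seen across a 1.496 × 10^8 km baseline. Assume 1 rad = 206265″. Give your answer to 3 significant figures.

θ ≈ B/d = (1.496 × 10^8) / (3.637 × 10^15) = 4.1133 × 10^-8 rad.
In arcseconds: 4.1133 × 10^-8 × 206265 = 0.0084843″.

0.00848 arcsec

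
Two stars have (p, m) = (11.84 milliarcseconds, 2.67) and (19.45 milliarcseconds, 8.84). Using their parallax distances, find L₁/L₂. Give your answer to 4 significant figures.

d₁ = 1/p₁ = 1/0.01184″ = 84.459 pc; d₂ = 1/p₂ = 1/0.01945″ = 51.414 pc.
M₁ = m₁ − 5 log₁₀ d₁ + 5 = 2.67 − 9.6332 + 5 = -1.9632.
M₂ = 8.84 − 8.5554 + 5 = 5.2846.
L₁/L₂ = 10^(0.4(M₂ − M₁)) = 10^(0.4 × 7.2478) = 10^2.89912 = 792.72.

L₁/L₂ = 792.7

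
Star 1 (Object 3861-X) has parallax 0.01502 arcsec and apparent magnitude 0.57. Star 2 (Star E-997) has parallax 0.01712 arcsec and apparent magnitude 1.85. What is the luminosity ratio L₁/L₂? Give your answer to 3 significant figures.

d₁ = 1/p₁ = 1/0.01502″ = 66.578 pc; d₂ = 1/p₂ = 1/0.01712″ = 58.411 pc.
M₁ = m₁ − 5 log₁₀ d₁ + 5 = 0.57 − 9.1167 + 5 = -3.5467.
M₂ = 1.85 − 8.8325 + 5 = -1.9825.
L₁/L₂ = 10^(0.4(M₂ − M₁)) = 10^(0.4 × 1.5642) = 10^0.62568 = 4.2236.

L₁/L₂ = 4.22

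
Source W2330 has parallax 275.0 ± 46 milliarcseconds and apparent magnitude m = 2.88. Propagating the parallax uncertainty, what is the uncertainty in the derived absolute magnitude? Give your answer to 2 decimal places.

σ_M = 0.36 mag

M = m − 5 log₁₀ d + 5 = m + 5 log₁₀ p + 5, so ∂M/∂p = 5/(p ln 10).
σ_M = (5/ln 10) · (σ_p/p) = 2.1715 × 46/275.0 = 2.1715 × 0.16727 = 0.36323.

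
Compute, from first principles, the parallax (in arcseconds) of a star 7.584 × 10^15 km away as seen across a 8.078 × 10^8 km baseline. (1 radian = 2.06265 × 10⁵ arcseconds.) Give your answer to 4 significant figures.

0.02197 arcsec

θ ≈ B/d = (8.078 × 10^8) / (7.584 × 10^15) = 1.0651 × 10^-7 rad.
In arcseconds: 1.0651 × 10^-7 × 206265 = 0.021969″.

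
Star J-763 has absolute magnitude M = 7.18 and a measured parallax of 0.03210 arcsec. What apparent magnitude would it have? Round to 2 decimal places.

m = 9.65

d = 1/p = 1/0.03210″ = 31.153 pc.
m − M = 5 log₁₀ d − 5 = 5 log₁₀(31.153) − 5 = 7.4675 − 5 = 2.4675.
m = M + (m − M) = 7.18 + 2.4675 = 9.65.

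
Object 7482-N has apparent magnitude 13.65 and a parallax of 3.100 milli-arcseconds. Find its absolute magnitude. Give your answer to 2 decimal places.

M = 6.11

d = 1/p = 1/0.003100″ = 322.58 pc.
m − M = 5 log₁₀(322.58) − 5 = 12.5432 − 5 = 7.5432.
M = m − (m − M) = 13.65 − 7.5432 = 6.11.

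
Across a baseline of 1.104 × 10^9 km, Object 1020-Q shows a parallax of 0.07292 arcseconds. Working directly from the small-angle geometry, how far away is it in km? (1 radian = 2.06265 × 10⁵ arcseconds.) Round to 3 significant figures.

θ = 0.07292″ = 0.07292/206265 = 3.5353 × 10^-7 rad.
d = B/θ = (1.104 × 10^9) / (3.5353 × 10^-7) = 3.1228 × 10^15 km.

3.12 × 10^15 km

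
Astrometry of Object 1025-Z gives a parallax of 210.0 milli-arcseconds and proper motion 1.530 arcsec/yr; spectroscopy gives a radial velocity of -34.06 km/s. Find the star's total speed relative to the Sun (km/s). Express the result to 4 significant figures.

d = 1/p = 1/0.2100″ = 4.7619 pc.
v_t = 4.740 μ d = 4.740 × 1.530 × 4.7619 = 34.534 km/s.
v = √(v_r² + v_t²) = √((-34.06)² + 34.534²) = √2352.68 = 48.504 km/s.

48.50 km/s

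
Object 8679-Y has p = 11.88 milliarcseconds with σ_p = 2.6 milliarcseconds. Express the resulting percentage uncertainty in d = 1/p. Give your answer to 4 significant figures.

21.89%

For d = 1/p, |σ_d/d| = |σ_p/p|.
σ_p/p = 2.6 / 11.88 = 0.21886 = 21.886%.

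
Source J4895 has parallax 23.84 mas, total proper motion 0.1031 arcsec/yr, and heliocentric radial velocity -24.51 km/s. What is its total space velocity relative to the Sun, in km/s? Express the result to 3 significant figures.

32.0 km/s

d = 1/p = 1/0.02384″ = 41.946 pc.
v_t = 4.740 μ d = 4.740 × 0.1031 × 41.946 = 20.499 km/s.
v = √(v_r² + v_t²) = √((-24.51)² + 20.499²) = √1020.95 = 31.952 km/s.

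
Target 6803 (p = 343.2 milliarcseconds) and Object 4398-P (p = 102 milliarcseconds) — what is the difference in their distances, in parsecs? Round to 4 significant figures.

d_A = 1/0.3432″ = 2.9138 pc; d_B = 1/0.1020″ = 9.8039 pc.
|d_B − d_A| = |9.8039 − 2.9138| = 6.8901 pc.

6.890 pc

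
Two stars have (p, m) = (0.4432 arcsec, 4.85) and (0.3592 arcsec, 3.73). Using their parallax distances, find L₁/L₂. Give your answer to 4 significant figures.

L₁/L₂ = 0.2341

d₁ = 1/p₁ = 1/0.4432″ = 2.2563 pc; d₂ = 1/p₂ = 1/0.3592″ = 2.784 pc.
M₁ = m₁ − 5 log₁₀ d₁ + 5 = 4.85 − 1.7670 + 5 = 8.0830.
M₂ = 3.73 − 2.2233 + 5 = 6.5067.
L₁/L₂ = 10^(0.4(M₂ − M₁)) = 10^(0.4 × (-1.5763)) = 10^(-0.63052) = 0.23414.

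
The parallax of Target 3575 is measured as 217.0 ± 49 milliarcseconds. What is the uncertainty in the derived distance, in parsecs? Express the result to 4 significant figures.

d = 1/p, so σ_d = σ_p / p².
σ_d = 0.0490 / (0.2170)² = 0.0490 / 0.047089 = 1.0406 pc.

1.041 pc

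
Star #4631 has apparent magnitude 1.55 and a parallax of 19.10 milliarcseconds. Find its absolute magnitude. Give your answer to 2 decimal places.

M = -2.04

d = 1/p = 1/0.01910″ = 52.356 pc.
m − M = 5 log₁₀(52.356) − 5 = 8.5948 − 5 = 3.5948.
M = m − (m − M) = 1.55 − 3.5948 = -2.04.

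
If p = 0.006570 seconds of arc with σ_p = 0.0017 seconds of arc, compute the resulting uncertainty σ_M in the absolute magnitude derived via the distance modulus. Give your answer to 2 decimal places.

M = m − 5 log₁₀ d + 5 = m + 5 log₁₀ p + 5, so ∂M/∂p = 5/(p ln 10).
σ_M = (5/ln 10) · (σ_p/p) = 2.1715 × 0.0017/0.006570 = 2.1715 × 0.25875 = 0.56188.

σ_M = 0.56 mag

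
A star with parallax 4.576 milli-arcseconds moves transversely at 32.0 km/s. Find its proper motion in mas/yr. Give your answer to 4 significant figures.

d = 1/p = 1/0.004576″ = 218.53 pc.
μ = v_t / (4.74 d) = 32.0 / (4.74 × 218.53) = 32.0 / 1035.8 = 0.030894 ″/yr = 30.894 mas/yr.

30.89 mas/yr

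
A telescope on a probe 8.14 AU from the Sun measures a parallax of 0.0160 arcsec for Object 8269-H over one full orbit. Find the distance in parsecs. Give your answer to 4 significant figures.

508.8 pc

With baseline B (in AU) and parallax p (in arcsec), d = B/p parsecs.
d = 8.14 / 0.0160 = 508.75 pc.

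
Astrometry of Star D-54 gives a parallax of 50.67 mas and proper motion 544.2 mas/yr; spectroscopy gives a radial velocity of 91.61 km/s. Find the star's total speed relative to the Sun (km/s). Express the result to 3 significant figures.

d = 1/p = 1/0.05067″ = 19.736 pc.
μ = 544.2 mas/yr = 0.5442 ″/yr.
v_t = 4.740 μ d = 4.740 × 0.5442 × 19.736 = 50.909 km/s.
v = √(v_r² + v_t²) = √(91.61² + 50.909²) = √10984.1 = 104.81 km/s.

105 km/s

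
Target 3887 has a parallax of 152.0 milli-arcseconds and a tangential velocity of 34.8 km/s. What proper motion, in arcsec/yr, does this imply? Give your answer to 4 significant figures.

1.116 arcsec/yr

d = 1/p = 1/0.1520″ = 6.5789 pc.
μ = v_t / (4.74 d) = 34.8 / (4.74 × 6.5789) = 34.8 / 31.184 = 1.116 ″/yr.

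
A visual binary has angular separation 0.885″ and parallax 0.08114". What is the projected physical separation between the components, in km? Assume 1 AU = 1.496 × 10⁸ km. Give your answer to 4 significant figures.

1.632 × 10^9 km

d = 1/p = 1/0.08114″ = 12.324 pc.
At distance d (pc), an angle of θ arcsec spans θ·d AU: s = 0.885 × 12.324 = 10.907 AU.
= 10.907 × 1.496 × 10⁸ km = 1.6317 × 10^9 km.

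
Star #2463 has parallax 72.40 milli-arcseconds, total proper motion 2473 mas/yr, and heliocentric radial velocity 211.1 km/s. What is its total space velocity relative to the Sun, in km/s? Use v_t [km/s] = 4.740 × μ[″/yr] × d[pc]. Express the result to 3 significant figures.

266 km/s

d = 1/p = 1/0.07240″ = 13.812 pc.
μ = 2473 mas/yr = 2.473 ″/yr.
v_t = 4.740 μ d = 4.740 × 2.473 × 13.812 = 161.9 km/s.
v = √(v_r² + v_t²) = √(211.1² + 161.9²) = √70774.8 = 266.04 km/s.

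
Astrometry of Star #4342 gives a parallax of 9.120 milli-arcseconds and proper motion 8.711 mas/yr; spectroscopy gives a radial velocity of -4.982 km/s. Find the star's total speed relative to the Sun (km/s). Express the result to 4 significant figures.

d = 1/p = 1/0.009120″ = 109.65 pc.
μ = 8.711 mas/yr = 0.008711 ″/yr.
v_t = 4.740 μ d = 4.740 × 0.008711 × 109.65 = 4.5275 km/s.
v = √(v_r² + v_t²) = √((-4.982)² + 4.5275²) = √45.3186 = 6.7319 km/s.

6.732 km/s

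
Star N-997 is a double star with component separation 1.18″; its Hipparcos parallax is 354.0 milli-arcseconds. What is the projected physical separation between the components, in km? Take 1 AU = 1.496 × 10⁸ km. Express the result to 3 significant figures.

d = 1/p = 1/0.3540″ = 2.8249 pc.
At distance d (pc), an angle of θ arcsec spans θ·d AU: s = 1.18 × 2.8249 = 3.3334 AU.
= 3.3334 × 1.496 × 10⁸ km = 4.9868 × 10^8 km.

4.99 × 10^8 km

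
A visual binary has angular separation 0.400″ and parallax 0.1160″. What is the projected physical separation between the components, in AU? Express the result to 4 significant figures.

d = 1/p = 1/0.1160″ = 8.6207 pc.
At distance d (pc), an angle of θ arcsec spans θ·d AU: s = 0.400 × 8.6207 = 3.4483 AU.

3.448 AU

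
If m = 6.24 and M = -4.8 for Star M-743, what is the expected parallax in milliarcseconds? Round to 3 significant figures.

m − M = 6.24 − (-4.8) = 11.04.
d = 10^((m−M)/5 + 1) = 10^3.208 = 1614.4 pc.
p = 1/d = 1/1614.4 = 0.00061943 arcsec = 0.61943 mas.

0.619 mas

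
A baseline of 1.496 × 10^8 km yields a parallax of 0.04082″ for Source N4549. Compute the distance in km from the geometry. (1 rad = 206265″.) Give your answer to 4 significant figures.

θ = 0.04082″ = 0.04082/206265 = 1.9790 × 10^-7 rad.
d = B/θ = (1.496 × 10^8) / (1.9790 × 10^-7) = 7.5594 × 10^14 km.

7.559 × 10^14 km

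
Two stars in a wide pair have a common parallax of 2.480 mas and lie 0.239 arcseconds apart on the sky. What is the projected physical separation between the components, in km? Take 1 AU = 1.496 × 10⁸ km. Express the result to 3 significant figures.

1.44 × 10^10 km

d = 1/p = 1/0.002480″ = 403.23 pc.
At distance d (pc), an angle of θ arcsec spans θ·d AU: s = 0.239 × 403.23 = 96.372 AU.
= 96.372 × 1.496 × 10⁸ km = 1.4417 × 10^10 km.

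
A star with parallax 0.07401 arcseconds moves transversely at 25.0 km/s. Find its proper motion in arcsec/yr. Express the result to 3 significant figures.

d = 1/p = 1/0.07401″ = 13.512 pc.
μ = v_t / (4.74 d) = 25.0 / (4.74 × 13.512) = 25.0 / 64.047 = 0.39034 ″/yr.

0.390 arcsec/yr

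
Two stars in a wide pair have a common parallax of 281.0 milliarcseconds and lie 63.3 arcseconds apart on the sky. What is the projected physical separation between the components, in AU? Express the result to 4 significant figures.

225.3 AU

d = 1/p = 1/0.2810″ = 3.5587 pc.
At distance d (pc), an angle of θ arcsec spans θ·d AU: s = 63.3 × 3.5587 = 225.27 AU.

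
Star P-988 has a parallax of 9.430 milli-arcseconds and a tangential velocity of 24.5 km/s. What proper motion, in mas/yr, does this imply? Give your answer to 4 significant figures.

48.74 mas/yr

d = 1/p = 1/0.009430″ = 106.04 pc.
μ = v_t / (4.74 d) = 24.5 / (4.74 × 106.04) = 24.5 / 502.63 = 0.048744 ″/yr = 48.744 mas/yr.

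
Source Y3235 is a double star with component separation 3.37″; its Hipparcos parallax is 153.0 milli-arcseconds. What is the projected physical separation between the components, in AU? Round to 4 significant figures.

d = 1/p = 1/0.1530″ = 6.5359 pc.
At distance d (pc), an angle of θ arcsec spans θ·d AU: s = 3.37 × 6.5359 = 22.026 AU.

22.03 AU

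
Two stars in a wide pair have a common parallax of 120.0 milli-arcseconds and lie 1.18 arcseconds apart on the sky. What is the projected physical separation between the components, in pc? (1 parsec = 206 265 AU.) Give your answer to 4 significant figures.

d = 1/p = 1/0.1200″ = 8.3333 pc.
At distance d (pc), an angle of θ arcsec spans θ·d AU: s = 1.18 × 8.3333 = 9.8333 AU.
= 9.8333 / 206265 = 4.7673 × 10^-5 pc.

4.767 × 10^-5 pc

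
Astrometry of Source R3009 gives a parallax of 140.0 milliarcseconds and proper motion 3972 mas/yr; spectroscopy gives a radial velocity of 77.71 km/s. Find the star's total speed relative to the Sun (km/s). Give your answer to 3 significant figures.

d = 1/p = 1/0.1400″ = 7.1429 pc.
μ = 3972 mas/yr = 3.972 ″/yr.
v_t = 4.740 μ d = 4.740 × 3.972 × 7.1429 = 134.48 km/s.
v = √(v_r² + v_t²) = √(77.71² + 134.48²) = √24123.7 = 155.32 km/s.

155 km/s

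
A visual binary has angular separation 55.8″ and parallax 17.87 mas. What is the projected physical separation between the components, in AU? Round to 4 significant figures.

3123 AU

d = 1/p = 1/0.01787″ = 55.96 pc.
At distance d (pc), an angle of θ arcsec spans θ·d AU: s = 55.8 × 55.96 = 3122.6 AU.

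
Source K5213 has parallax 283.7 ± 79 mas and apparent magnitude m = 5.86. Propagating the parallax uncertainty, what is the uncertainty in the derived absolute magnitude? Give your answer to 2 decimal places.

M = m − 5 log₁₀ d + 5 = m + 5 log₁₀ p + 5, so ∂M/∂p = 5/(p ln 10).
σ_M = (5/ln 10) · (σ_p/p) = 2.1715 × 79/283.7 = 2.1715 × 0.27846 = 0.60468.

σ_M = 0.60 mag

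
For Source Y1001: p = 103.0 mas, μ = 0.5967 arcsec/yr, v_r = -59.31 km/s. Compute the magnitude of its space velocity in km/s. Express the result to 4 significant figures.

d = 1/p = 1/0.1030″ = 9.7087 pc.
v_t = 4.740 μ d = 4.740 × 0.5967 × 9.7087 = 27.46 km/s.
v = √(v_r² + v_t²) = √((-59.31)² + 27.46²) = √4271.73 = 65.358 km/s.

65.36 km/s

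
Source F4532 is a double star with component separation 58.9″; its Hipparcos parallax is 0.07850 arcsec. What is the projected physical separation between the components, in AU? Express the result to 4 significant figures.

d = 1/p = 1/0.07850″ = 12.739 pc.
At distance d (pc), an angle of θ arcsec spans θ·d AU: s = 58.9 × 12.739 = 750.33 AU.

750.3 AU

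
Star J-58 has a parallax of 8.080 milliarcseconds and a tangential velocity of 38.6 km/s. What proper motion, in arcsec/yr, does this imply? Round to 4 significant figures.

0.06580 arcsec/yr

d = 1/p = 1/0.008080″ = 123.76 pc.
μ = v_t / (4.74 d) = 38.6 / (4.74 × 123.76) = 38.6 / 586.62 = 0.065801 ″/yr.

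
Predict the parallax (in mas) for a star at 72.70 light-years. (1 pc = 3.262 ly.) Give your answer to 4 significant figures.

44.87 mas

d = 72.70 ly ÷ 3.262 = 22.287 pc.
p = 1/d = 1/22.287 = 0.044869 arcsec.
= 0.044869 × 1000 = 44.869 mas.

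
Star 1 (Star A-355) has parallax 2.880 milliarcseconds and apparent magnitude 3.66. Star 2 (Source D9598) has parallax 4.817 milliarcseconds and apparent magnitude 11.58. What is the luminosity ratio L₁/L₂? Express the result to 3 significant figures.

L₁/L₂ = 4120

d₁ = 1/p₁ = 1/0.002880″ = 347.22 pc; d₂ = 1/p₂ = 1/0.004817″ = 207.6 pc.
M₁ = m₁ − 5 log₁₀ d₁ + 5 = 3.66 − 12.7030 + 5 = -4.0430.
M₂ = 11.58 − 11.5861 + 5 = 4.9939.
L₁/L₂ = 10^(0.4(M₂ − M₁)) = 10^(0.4 × 9.0369) = 10^3.61476 = 4118.7.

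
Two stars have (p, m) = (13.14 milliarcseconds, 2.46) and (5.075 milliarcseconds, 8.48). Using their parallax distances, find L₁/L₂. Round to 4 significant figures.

d₁ = 1/p₁ = 1/0.01314″ = 76.104 pc; d₂ = 1/p₂ = 1/0.005075″ = 197.04 pc.
M₁ = m₁ − 5 log₁₀ d₁ + 5 = 2.46 − 9.4070 + 5 = -1.9470.
M₂ = 8.48 − 11.4728 + 5 = 2.0072.
L₁/L₂ = 10^(0.4(M₂ − M₁)) = 10^(0.4 × 3.9542) = 10^1.58168 = 38.166.

L₁/L₂ = 38.17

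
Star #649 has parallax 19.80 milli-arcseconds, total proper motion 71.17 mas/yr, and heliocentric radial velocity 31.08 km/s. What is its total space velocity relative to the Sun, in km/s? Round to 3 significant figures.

35.4 km/s

d = 1/p = 1/0.01980″ = 50.505 pc.
μ = 71.17 mas/yr = 0.07117 ″/yr.
v_t = 4.740 μ d = 4.740 × 0.07117 × 50.505 = 17.038 km/s.
v = √(v_r² + v_t²) = √(31.08² + 17.038²) = √1256.26 = 35.444 km/s.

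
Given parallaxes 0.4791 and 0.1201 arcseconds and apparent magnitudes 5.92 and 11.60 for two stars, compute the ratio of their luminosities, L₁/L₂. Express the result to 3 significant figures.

d₁ = 1/p₁ = 1/0.4791″ = 2.0872 pc; d₂ = 1/p₂ = 1/0.1201″ = 8.3264 pc.
M₁ = m₁ − 5 log₁₀ d₁ + 5 = 5.92 − 1.5978 + 5 = 9.3222.
M₂ = 11.60 − 4.6023 + 5 = 11.9977.
L₁/L₂ = 10^(0.4(M₂ − M₁)) = 10^(0.4 × 2.6755) = 10^1.07020 = 11.754.

L₁/L₂ = 11.8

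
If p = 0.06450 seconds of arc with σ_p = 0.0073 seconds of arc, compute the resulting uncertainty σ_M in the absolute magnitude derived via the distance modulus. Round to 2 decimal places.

σ_M = 0.25 mag

M = m − 5 log₁₀ d + 5 = m + 5 log₁₀ p + 5, so ∂M/∂p = 5/(p ln 10).
σ_M = (5/ln 10) · (σ_p/p) = 2.1715 × 0.0073/0.06450 = 2.1715 × 0.11318 = 0.24577.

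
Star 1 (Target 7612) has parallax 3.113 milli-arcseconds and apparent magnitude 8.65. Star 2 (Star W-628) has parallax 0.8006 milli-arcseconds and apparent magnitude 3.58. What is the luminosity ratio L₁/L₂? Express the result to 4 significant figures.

L₁/L₂ = 0.0006201

d₁ = 1/p₁ = 1/0.003113″ = 321.23 pc; d₂ = 1/p₂ = 1/0.0008006″ = 1249.1 pc.
M₁ = m₁ − 5 log₁₀ d₁ + 5 = 8.65 − 12.5341 + 5 = 1.1159.
M₂ = 3.58 − 15.4830 + 5 = -6.9030.
L₁/L₂ = 10^(0.4(M₂ − M₁)) = 10^(0.4 × (-8.0189)) = 10^(-3.20756) = 0.00062007.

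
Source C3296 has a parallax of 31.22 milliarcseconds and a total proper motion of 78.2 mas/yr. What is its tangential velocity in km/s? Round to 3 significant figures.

11.9 km/s

d = 1/p = 1/0.03122″ = 32.031 pc.
μ = 78.2 mas/yr = 0.0782 ″/yr.
v_t = 4.74 × μ × d = 4.74 × 0.0782 × 32.031 = 11.873 km/s.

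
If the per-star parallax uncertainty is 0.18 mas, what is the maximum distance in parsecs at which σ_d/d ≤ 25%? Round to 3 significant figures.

σ_d/d = σ_p/p, so the condition is σ_p/p ≤ 0.25, i.e. p ≥ σ_p/0.25.
p_min = 0.18/0.25 = 0.72 mas = 0.00072 arcsec.
d_max = 1/p_min = 1/0.00072 = 1388.9 pc.

1390 pc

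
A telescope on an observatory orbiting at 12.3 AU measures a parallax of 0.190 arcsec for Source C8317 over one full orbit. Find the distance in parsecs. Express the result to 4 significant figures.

64.74 pc

With baseline B (in AU) and parallax p (in arcsec), d = B/p parsecs.
d = 12.3 / 0.190 = 64.737 pc.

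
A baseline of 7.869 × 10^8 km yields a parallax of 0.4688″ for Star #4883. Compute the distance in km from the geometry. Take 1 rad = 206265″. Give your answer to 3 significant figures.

3.46 × 10^14 km

θ = 0.4688″ = 0.4688/206265 = 2.2728 × 10^-6 rad.
d = B/θ = (7.869 × 10^8) / (2.2728 × 10^-6) = 3.4622 × 10^14 km.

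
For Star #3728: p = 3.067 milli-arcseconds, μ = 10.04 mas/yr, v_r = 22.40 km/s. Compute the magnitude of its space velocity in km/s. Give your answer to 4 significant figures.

d = 1/p = 1/0.003067″ = 326.05 pc.
μ = 10.04 mas/yr = 0.01004 ″/yr.
v_t = 4.740 μ d = 4.740 × 0.01004 × 326.05 = 15.517 km/s.
v = √(v_r² + v_t²) = √(22.40² + 15.517²) = √742.537 = 27.25 km/s.

27.25 km/s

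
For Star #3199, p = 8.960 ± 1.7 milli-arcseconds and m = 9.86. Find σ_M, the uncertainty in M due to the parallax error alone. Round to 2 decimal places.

M = m − 5 log₁₀ d + 5 = m + 5 log₁₀ p + 5, so ∂M/∂p = 5/(p ln 10).
σ_M = (5/ln 10) · (σ_p/p) = 2.1715 × 1.7/8.960 = 2.1715 × 0.18973 = 0.412.

σ_M = 0.41 mag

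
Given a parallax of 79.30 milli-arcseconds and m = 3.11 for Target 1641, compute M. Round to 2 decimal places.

d = 1/p = 1/0.07930″ = 12.61 pc.
m − M = 5 log₁₀(12.61) − 5 = 5.5036 − 5 = 0.5036.
M = m − (m − M) = 3.11 − 0.5036 = 2.61.

M = 2.61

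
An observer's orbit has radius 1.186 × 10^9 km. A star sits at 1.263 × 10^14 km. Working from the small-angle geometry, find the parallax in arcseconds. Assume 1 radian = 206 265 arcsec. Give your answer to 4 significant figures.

θ ≈ B/d = (1.186 × 10^9) / (1.263 × 10^14) = 9.3903 × 10^-6 rad.
In arcseconds: 9.3903 × 10^-6 × 206265 = 1.9369″.

1.937 arcsec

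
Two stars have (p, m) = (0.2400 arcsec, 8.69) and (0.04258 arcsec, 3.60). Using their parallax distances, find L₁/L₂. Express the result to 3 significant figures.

L₁/L₂ = 0.000290

d₁ = 1/p₁ = 1/0.2400″ = 4.1667 pc; d₂ = 1/p₂ = 1/0.04258″ = 23.485 pc.
M₁ = m₁ − 5 log₁₀ d₁ + 5 = 8.69 − 3.0990 + 5 = 10.5910.
M₂ = 3.60 − 6.8540 + 5 = 1.7460.
L₁/L₂ = 10^(0.4(M₂ − M₁)) = 10^(0.4 × (-8.8450)) = 10^(-3.53800) = 0.00028973.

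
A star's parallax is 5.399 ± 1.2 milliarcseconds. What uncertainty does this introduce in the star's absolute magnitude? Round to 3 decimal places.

M = m − 5 log₁₀ d + 5 = m + 5 log₁₀ p + 5, so ∂M/∂p = 5/(p ln 10).
σ_M = (5/ln 10) · (σ_p/p) = 2.1715 × 1.2/5.399 = 2.1715 × 0.22226 = 0.48264.

σ_M = 0.483 mag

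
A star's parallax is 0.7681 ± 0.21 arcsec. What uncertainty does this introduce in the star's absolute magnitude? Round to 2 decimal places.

M = m − 5 log₁₀ d + 5 = m + 5 log₁₀ p + 5, so ∂M/∂p = 5/(p ln 10).
σ_M = (5/ln 10) · (σ_p/p) = 2.1715 × 0.21/0.7681 = 2.1715 × 0.2734 = 0.59369.

σ_M = 0.59 mag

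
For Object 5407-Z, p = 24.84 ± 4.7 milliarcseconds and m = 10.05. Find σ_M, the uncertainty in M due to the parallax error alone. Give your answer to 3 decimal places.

σ_M = 0.411 mag

M = m − 5 log₁₀ d + 5 = m + 5 log₁₀ p + 5, so ∂M/∂p = 5/(p ln 10).
σ_M = (5/ln 10) · (σ_p/p) = 2.1715 × 4.7/24.84 = 2.1715 × 0.18921 = 0.41087.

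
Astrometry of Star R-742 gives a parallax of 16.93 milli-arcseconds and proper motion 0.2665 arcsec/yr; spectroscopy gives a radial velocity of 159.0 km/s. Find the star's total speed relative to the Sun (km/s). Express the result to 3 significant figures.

d = 1/p = 1/0.01693″ = 59.067 pc.
v_t = 4.740 μ d = 4.740 × 0.2665 × 59.067 = 74.614 km/s.
v = √(v_r² + v_t²) = √(159.0² + 74.614²) = √30848.2 = 175.64 km/s.

176 km/s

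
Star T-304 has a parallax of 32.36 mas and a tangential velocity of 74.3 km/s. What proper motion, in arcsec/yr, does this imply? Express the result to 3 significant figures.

0.507 arcsec/yr

d = 1/p = 1/0.03236″ = 30.902 pc.
μ = v_t / (4.74 d) = 74.3 / (4.74 × 30.902) = 74.3 / 146.48 = 0.50724 ″/yr.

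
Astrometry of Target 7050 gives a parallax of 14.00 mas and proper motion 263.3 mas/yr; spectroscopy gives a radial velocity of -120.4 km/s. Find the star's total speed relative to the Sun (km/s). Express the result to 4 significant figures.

149.8 km/s

d = 1/p = 1/0.01400″ = 71.429 pc.
μ = 263.3 mas/yr = 0.2633 ″/yr.
v_t = 4.740 μ d = 4.740 × 0.2633 × 71.429 = 89.146 km/s.
v = √(v_r² + v_t²) = √((-120.4)² + 89.146²) = √22443.2 = 149.81 km/s.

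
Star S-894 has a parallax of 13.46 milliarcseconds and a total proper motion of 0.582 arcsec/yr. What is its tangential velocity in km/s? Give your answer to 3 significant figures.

205 km/s

d = 1/p = 1/0.01346″ = 74.294 pc.
v_t = 4.74 × μ × d = 4.74 × 0.582 × 74.294 = 204.95 km/s.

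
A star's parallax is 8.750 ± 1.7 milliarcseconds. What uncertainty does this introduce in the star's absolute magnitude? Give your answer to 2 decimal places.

σ_M = 0.42 mag

M = m − 5 log₁₀ d + 5 = m + 5 log₁₀ p + 5, so ∂M/∂p = 5/(p ln 10).
σ_M = (5/ln 10) · (σ_p/p) = 2.1715 × 1.7/8.750 = 2.1715 × 0.19429 = 0.4219.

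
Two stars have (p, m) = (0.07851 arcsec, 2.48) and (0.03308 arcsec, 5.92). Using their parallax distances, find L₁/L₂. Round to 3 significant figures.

L₁/L₂ = 4.22

d₁ = 1/p₁ = 1/0.07851″ = 12.737 pc; d₂ = 1/p₂ = 1/0.03308″ = 30.23 pc.
M₁ = m₁ − 5 log₁₀ d₁ + 5 = 2.48 − 5.5253 + 5 = 1.9547.
M₂ = 5.92 − 7.4022 + 5 = 3.5178.
L₁/L₂ = 10^(0.4(M₂ − M₁)) = 10^(0.4 × 1.5631) = 10^0.62524 = 4.2193.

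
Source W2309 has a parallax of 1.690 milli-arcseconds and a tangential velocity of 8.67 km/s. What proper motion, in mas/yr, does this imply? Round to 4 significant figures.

d = 1/p = 1/0.001690″ = 591.72 pc.
μ = v_t / (4.74 d) = 8.67 / (4.74 × 591.72) = 8.67 / 2804.8 = 0.0030911 ″/yr = 3.0911 mas/yr.

3.091 mas/yr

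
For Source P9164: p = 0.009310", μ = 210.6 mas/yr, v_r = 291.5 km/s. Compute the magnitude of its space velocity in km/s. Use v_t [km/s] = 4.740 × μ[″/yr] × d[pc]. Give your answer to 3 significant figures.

311 km/s

d = 1/p = 1/0.009310″ = 107.41 pc.
μ = 210.6 mas/yr = 0.2106 ″/yr.
v_t = 4.740 μ d = 4.740 × 0.2106 × 107.41 = 107.22 km/s.
v = √(v_r² + v_t²) = √(291.5² + 107.22²) = √96468.4 = 310.59 km/s.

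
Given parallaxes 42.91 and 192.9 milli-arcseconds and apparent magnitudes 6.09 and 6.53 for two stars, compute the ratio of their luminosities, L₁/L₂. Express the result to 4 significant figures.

d₁ = 1/p₁ = 1/0.04291″ = 23.305 pc; d₂ = 1/p₂ = 1/0.1929″ = 5.184 pc.
M₁ = m₁ − 5 log₁₀ d₁ + 5 = 6.09 − 6.8372 + 5 = 4.2528.
M₂ = 6.53 − 3.5733 + 5 = 7.9567.
L₁/L₂ = 10^(0.4(M₂ − M₁)) = 10^(0.4 × 3.7039) = 10^1.48156 = 30.308.

L₁/L₂ = 30.31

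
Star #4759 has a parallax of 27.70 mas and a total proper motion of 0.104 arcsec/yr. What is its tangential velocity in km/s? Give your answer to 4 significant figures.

d = 1/p = 1/0.02770″ = 36.101 pc.
v_t = 4.74 × μ × d = 4.74 × 0.104 × 36.101 = 17.796 km/s.

17.80 km/s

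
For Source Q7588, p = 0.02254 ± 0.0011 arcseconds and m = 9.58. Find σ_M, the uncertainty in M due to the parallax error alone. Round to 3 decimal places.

σ_M = 0.106 mag

M = m − 5 log₁₀ d + 5 = m + 5 log₁₀ p + 5, so ∂M/∂p = 5/(p ln 10).
σ_M = (5/ln 10) · (σ_p/p) = 2.1715 × 0.0011/0.02254 = 2.1715 × 0.048802 = 0.10597.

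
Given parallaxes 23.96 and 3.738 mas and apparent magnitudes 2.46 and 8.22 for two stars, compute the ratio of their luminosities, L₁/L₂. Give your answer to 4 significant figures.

L₁/L₂ = 4.901

d₁ = 1/p₁ = 1/0.02396″ = 41.736 pc; d₂ = 1/p₂ = 1/0.003738″ = 267.52 pc.
M₁ = m₁ − 5 log₁₀ d₁ + 5 = 2.46 − 8.1026 + 5 = -0.6426.
M₂ = 8.22 − 12.1368 + 5 = 1.0832.
L₁/L₂ = 10^(0.4(M₂ − M₁)) = 10^(0.4 × 1.7258) = 10^0.69032 = 4.9014.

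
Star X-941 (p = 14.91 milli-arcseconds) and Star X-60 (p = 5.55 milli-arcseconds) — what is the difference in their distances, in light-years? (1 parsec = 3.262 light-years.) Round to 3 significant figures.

d_A = 1/0.01491″ = 67.069 pc; d_B = 1/0.005550″ = 180.18 pc.
|d_B − d_A| = |180.18 − 67.069| = 113.11 pc = 113.11 × 3.262 ly = 368.96 ly.

369 ly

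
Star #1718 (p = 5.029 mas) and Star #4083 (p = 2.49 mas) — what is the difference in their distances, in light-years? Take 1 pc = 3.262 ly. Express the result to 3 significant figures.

d_A = 1/0.005029″ = 198.85 pc; d_B = 1/0.002490″ = 401.61 pc.
|d_B − d_A| = |401.61 − 198.85| = 202.76 pc = 202.76 × 3.262 ly = 661.4 ly.

661 ly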